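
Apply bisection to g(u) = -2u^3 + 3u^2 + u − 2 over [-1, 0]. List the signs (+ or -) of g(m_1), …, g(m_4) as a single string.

g(-0.5) = -1.5 < 0, so the root lies in [-1, -0.5]
g(-0.75) = -0.21875 < 0, so the root lies in [-1, -0.75]
g(-0.875) = 0.761719 > 0, so the root lies in [-0.875, -0.75]
g(-0.8125) = 0.2407 > 0, so the root lies in [-0.8125, -0.75]

--++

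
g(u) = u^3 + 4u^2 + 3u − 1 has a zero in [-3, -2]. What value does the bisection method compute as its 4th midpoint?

-2.8125

midpoint -2.5: g = 0.875 > 0 → [-3, -2.5]
midpoint -2.75: g = 0.203125 > 0 → [-3, -2.75]
midpoint -2.875: g = -0.326172 < 0 → [-2.875, -2.75]
midpoint -2.8125: g = -0.0442 < 0 → [-2.8125, -2.75]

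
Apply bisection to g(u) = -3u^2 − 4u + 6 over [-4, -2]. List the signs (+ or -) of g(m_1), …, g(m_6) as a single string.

midpoint -3: g = -9 < 0 → [-3, -2]
midpoint -2.5: g = -2.75 < 0 → [-2.5, -2]
midpoint -2.25: g = -0.1875 < 0 → [-2.25, -2]
midpoint -2.125: g = 0.9531 > 0 → [-2.25, -2.125]
midpoint -2.1875: g = 0.3945 > 0 → [-2.25, -2.1875]
midpoint -2.21875: g = 0.1064 > 0 → [-2.25, -2.21875]

---+++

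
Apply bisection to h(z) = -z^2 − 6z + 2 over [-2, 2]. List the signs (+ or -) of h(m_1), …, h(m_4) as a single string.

m = 0, h(m) = 2 (+); new bracket [0, 2]
m = 1, h(m) = -5 (−); new bracket [0, 1]
m = 0.5, h(m) = -1.25 (−); new bracket [0, 0.5]
m = 0.25, h(m) = 0.4375 (+); new bracket [0.25, 0.5]

+--+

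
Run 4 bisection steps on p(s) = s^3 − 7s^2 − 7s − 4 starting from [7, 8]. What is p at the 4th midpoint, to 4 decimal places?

-0.4963

midpoint 7.5: p = -28.375 < 0 → [7.5, 8]
midpoint 7.75: p = -13.203125 < 0 → [7.75, 8]
midpoint 7.875: p = -4.861328 < 0 → [7.875, 8]
midpoint 7.9375: p = -0.4963 < 0 → [7.9375, 8]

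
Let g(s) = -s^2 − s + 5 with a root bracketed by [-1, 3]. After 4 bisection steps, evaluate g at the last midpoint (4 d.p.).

midpoint 1: g = 3 > 0 → [1, 3]
midpoint 2: g = -1 < 0 → [1, 2]
midpoint 1.5: g = 1.25 > 0 → [1.5, 2]
midpoint 1.75: g = 0.1875 > 0 → [1.75, 2]

0.1875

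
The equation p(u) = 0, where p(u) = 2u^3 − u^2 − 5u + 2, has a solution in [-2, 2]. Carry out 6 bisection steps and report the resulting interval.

[-1.5625, -1.5]

p(0) = 2 > 0, so the root lies in [-2, 0]
p(-1) = 4 > 0, so the root lies in [-2, -1]
p(-1.5) = 0.5 > 0, so the root lies in [-2, -1.5]
p(-1.75) = -3.0312 < 0, so the root lies in [-1.75, -1.5]
p(-1.625) = -1.0977 < 0, so the root lies in [-1.625, -1.5]
p(-1.5625) = -0.2583 < 0, so the root lies in [-1.5625, -1.5]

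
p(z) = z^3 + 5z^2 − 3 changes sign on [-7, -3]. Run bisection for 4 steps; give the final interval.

p(-5) = -3 < 0, so the root lies in [-5, -3]
p(-4) = 13 > 0, so the root lies in [-5, -4]
p(-4.5) = 7.125 > 0, so the root lies in [-5, -4.5]
p(-4.75) = 2.6406 > 0, so the root lies in [-5, -4.75]

[-5, -4.75]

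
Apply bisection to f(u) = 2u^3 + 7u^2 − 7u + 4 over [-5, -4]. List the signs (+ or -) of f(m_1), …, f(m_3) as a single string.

m = -4.5, f(m) = -5 (−); new bracket [-4.5, -4]
m = -4.25, f(m) = 6.65625 (+); new bracket [-4.5, -4.25]
m = -4.375, f(m) = 1.128906 (+); new bracket [-4.5, -4.375]

-++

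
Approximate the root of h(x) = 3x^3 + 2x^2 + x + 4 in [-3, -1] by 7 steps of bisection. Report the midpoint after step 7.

m = -2, h(m) = -14 (−); new bracket [-2, -1]
m = -1.5, h(m) = -3.125 (−); new bracket [-1.5, -1]
m = -1.25, h(m) = 0.015625 (+); new bracket [-1.5, -1.25]
m = -1.375, h(m) = -1.3926 (−); new bracket [-1.375, -1.25]
m = -1.3125, h(m) = -0.6501 (−); new bracket [-1.3125, -1.25]
m = -1.28125, h(m) = -0.308 (−); new bracket [-1.28125, -1.25]
m = -1.265625, h(m) = -0.1439 (−); new bracket [-1.265625, -1.25]

-1.265625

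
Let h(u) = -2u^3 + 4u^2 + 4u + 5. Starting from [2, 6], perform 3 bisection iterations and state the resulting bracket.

midpoint 4: h = -43 < 0 → [2, 4]
midpoint 3: h = -1 < 0 → [2, 3]
midpoint 2.5: h = 8.75 > 0 → [2.5, 3]

[2.5, 3]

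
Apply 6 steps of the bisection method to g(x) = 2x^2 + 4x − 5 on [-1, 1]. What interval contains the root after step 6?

[0.84375, 0.875]

x = 0 gives g = -5, negative; keep [0, 1]
x = 0.5 gives g = -2.5, negative; keep [0.5, 1]
x = 0.75 gives g = -0.875, negative; keep [0.75, 1]
x = 0.875 gives g = 0.0312, positive; keep [0.75, 0.875]
x = 0.8125 gives g = -0.4297, negative; keep [0.8125, 0.875]
x = 0.84375 gives g = -0.2012, negative; keep [0.84375, 0.875]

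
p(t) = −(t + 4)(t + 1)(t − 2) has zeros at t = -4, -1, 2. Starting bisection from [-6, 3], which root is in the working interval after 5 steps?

-4

t = -1.5 gives p = -4.375, negative; keep [-6, -1.5]
t = -3.75 gives p = -3.953125, negative; keep [-6, -3.75]
t = -4.875 gives p = 23.310547, positive; keep [-4.875, -3.75]
t = -4.3125 gives p = 6.5344, positive; keep [-4.3125, -3.75]
t = -4.03125 gives p = 0.5713, positive; keep [-4.03125, -3.75]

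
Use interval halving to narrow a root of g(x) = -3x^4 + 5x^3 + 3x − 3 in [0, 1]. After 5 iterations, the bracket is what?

[0.65625, 0.6875]

g(0.5) = -1.0625 < 0, so the root lies in [0.5, 1]
g(0.75) = 0.410156 > 0, so the root lies in [0.5, 0.75]
g(0.625) = -0.362061 < 0, so the root lies in [0.625, 0.75]
g(0.6875) = 0.017 > 0, so the root lies in [0.625, 0.6875]
g(0.65625) = -0.1745 < 0, so the root lies in [0.65625, 0.6875]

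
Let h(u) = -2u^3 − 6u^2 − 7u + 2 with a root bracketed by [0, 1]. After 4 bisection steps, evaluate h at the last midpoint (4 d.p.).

0.4634

m = 0.5, h(m) = -3.25 (−); new bracket [0, 0.5]
m = 0.25, h(m) = -0.15625 (−); new bracket [0, 0.25]
m = 0.125, h(m) = 1.027344 (+); new bracket [0.125, 0.25]
m = 0.1875, h(m) = 0.4634 (+); new bracket [0.1875, 0.25]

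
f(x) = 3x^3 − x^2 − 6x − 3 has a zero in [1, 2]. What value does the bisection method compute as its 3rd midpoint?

f(1.5) = -4.125 < 0, so the root lies in [1.5, 2]
f(1.75) = -0.484375 < 0, so the root lies in [1.75, 2]
f(1.875) = 2.009766 > 0, so the root lies in [1.75, 1.875]

1.875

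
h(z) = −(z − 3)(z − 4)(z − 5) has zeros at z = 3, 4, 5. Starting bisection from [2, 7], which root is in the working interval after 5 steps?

midpoint 4.5: h = 0.375 > 0 → [4.5, 7]
midpoint 5.75: h = -3.609375 < 0 → [4.5, 5.75]
midpoint 5.125: h = -0.298828 < 0 → [4.5, 5.125]
midpoint 4.8125: h = 0.2761 > 0 → [4.8125, 5.125]
midpoint 4.96875: h = 0.0596 > 0 → [4.96875, 5.125]

5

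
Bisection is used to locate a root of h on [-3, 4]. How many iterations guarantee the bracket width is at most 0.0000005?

Width after n steps is 7/2^n. Need 2^n ≥ 7/0.0000005 = 14000000.
2^23 = 8388608 < 14000000 ≤ 2^24 = 16777216, so n = 24.

24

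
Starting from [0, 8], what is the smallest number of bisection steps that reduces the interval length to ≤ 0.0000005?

24

Width after n steps is 8/2^n. Need 2^n ≥ 8/0.0000005 = 16000000.
2^23 = 8388608 < 16000000 ≤ 2^24 = 16777216, so n = 24.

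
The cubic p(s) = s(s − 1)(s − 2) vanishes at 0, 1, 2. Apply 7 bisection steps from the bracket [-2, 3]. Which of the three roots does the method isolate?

p(0.5) = 0.375 > 0, so the root lies in [-2, 0.5]
p(-0.75) = -3.609375 < 0, so the root lies in [-0.75, 0.5]
p(-0.125) = -0.298828 < 0, so the root lies in [-0.125, 0.5]
p(0.1875) = 0.2761 > 0, so the root lies in [-0.125, 0.1875]
p(0.03125) = 0.0596 > 0, so the root lies in [-0.125, 0.03125]
p(-0.046875) = -0.1004 < 0, so the root lies in [-0.046875, 0.03125]
p(-0.0078125) = -0.0158 < 0, so the root lies in [-0.0078125, 0.03125]

0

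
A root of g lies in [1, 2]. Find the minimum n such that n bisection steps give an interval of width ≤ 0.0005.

Width after n steps is 1/2^n. Need 2^n ≥ 1/0.0005 = 2000.
2^10 = 1024 < 2000 ≤ 2^11 = 2048, so n = 11.

11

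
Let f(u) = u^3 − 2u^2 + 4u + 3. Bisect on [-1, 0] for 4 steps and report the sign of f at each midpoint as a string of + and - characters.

midpoint -0.5: f = 0.375 > 0 → [-1, -0.5]
midpoint -0.75: f = -1.546875 < 0 → [-0.75, -0.5]
midpoint -0.625: f = -0.525391 < 0 → [-0.625, -0.5]
midpoint -0.5625: f = -0.0608 < 0 → [-0.5625, -0.5]

+---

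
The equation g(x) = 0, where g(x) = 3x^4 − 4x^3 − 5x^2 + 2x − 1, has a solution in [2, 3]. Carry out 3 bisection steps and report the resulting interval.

midpoint 2.5: g = 27.4375 > 0 → [2, 2.5]
midpoint 2.25: g = 9.511719 > 0 → [2, 2.25]
midpoint 2.125: g = 3.46167 > 0 → [2, 2.125]

[2, 2.125]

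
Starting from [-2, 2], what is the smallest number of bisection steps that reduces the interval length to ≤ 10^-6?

22

Width after n steps is 4/2^n. Need 2^n ≥ 4/10^-6 = 4000000.
2^21 = 2097152 < 4000000 ≤ 2^22 = 4194304, so n = 22.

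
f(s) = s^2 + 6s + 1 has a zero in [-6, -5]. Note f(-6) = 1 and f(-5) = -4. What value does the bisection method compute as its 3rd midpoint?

-5.875

f(-5.5) = -1.75 < 0, so the root lies in [-6, -5.5]
f(-5.75) = -0.4375 < 0, so the root lies in [-6, -5.75]
f(-5.875) = 0.265625 > 0, so the root lies in [-5.875, -5.75]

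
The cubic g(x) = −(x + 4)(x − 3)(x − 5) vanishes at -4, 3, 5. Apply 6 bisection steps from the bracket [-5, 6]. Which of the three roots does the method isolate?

m = 0.5, g(m) = -50.625 (−); new bracket [-5, 0.5]
m = -2.25, g(m) = -66.609375 (−); new bracket [-5, -2.25]
m = -3.625, g(m) = -21.427734 (−); new bracket [-5, -3.625]
m = -4.3125, g(m) = 21.2805 (+); new bracket [-4.3125, -3.625]
m = -3.96875, g(m) = -1.9532 (−); new bracket [-4.3125, -3.96875]
m = -4.140625, g(m) = 9.1786 (+); new bracket [-4.140625, -3.96875]

-4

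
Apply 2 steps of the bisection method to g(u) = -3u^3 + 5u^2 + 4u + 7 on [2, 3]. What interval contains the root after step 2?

g(2.5) = 1.375 > 0, so the root lies in [2.5, 3]
g(2.75) = -6.578125 < 0, so the root lies in [2.5, 2.75]

[2.5, 2.75]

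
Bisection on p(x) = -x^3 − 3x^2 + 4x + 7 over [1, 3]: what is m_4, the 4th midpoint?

m = 2, p(m) = -5 (−); new bracket [1, 2]
m = 1.5, p(m) = 2.875 (+); new bracket [1.5, 2]
m = 1.75, p(m) = -0.546875 (−); new bracket [1.5, 1.75]
m = 1.625, p(m) = 1.2871 (+); new bracket [1.625, 1.75]

1.625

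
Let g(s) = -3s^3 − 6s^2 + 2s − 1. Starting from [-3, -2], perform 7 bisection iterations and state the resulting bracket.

[-2.3515625, -2.34375]

midpoint -2.5: g = 3.375 > 0 → [-2.5, -2]
midpoint -2.25: g = -1.703125 < 0 → [-2.5, -2.25]
midpoint -2.375: g = 0.595703 > 0 → [-2.375, -2.25]
midpoint -2.3125: g = -0.6116 < 0 → [-2.375, -2.3125]
midpoint -2.34375: g = -0.0227 < 0 → [-2.375, -2.34375]
midpoint -2.359375: g = 0.2828 > 0 → [-2.359375, -2.34375]
midpoint -2.3515625: g = 0.1291 > 0 → [-2.3515625, -2.34375]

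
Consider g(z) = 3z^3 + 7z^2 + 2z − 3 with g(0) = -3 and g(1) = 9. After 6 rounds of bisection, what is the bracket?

[0.484375, 0.5]

z = 0.5 gives g = 0.125, positive; keep [0, 0.5]
z = 0.25 gives g = -2.015625, negative; keep [0.25, 0.5]
z = 0.375 gives g = -1.107422, negative; keep [0.375, 0.5]
z = 0.4375 gives g = -0.5339, negative; keep [0.4375, 0.5]
z = 0.46875 gives g = -0.2154, negative; keep [0.46875, 0.5]
z = 0.484375 gives g = -0.048, negative; keep [0.484375, 0.5]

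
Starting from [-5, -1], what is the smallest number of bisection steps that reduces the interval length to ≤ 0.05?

Width after n steps is 4/2^n. Need 2^n ≥ 4/0.05 = 80.
2^6 = 64 < 80 ≤ 2^7 = 128, so n = 7.

7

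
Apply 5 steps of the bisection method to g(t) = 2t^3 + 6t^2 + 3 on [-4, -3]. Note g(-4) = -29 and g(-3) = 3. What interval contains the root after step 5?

midpoint -3.5: g = -9.25 < 0 → [-3.5, -3]
midpoint -3.25: g = -2.28125 < 0 → [-3.25, -3]
midpoint -3.125: g = 0.558594 > 0 → [-3.25, -3.125]
midpoint -3.1875: g = -0.8101 < 0 → [-3.1875, -3.125]
midpoint -3.15625: g = -0.1131 < 0 → [-3.15625, -3.125]

[-3.15625, -3.125]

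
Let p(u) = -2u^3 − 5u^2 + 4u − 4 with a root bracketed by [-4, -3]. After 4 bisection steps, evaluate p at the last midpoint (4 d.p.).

u = -3.5 gives p = 6.5, positive; keep [-3.5, -3]
u = -3.25 gives p = -1.15625, negative; keep [-3.5, -3.25]
u = -3.375 gives p = 2.433594, positive; keep [-3.375, -3.25]
u = -3.3125 gives p = 0.5806, positive; keep [-3.3125, -3.25]

0.5806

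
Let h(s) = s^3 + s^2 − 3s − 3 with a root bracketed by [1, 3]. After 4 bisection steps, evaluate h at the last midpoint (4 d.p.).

m = 2, h(m) = 3 (+); new bracket [1, 2]
m = 1.5, h(m) = -1.875 (−); new bracket [1.5, 2]
m = 1.75, h(m) = 0.171875 (+); new bracket [1.5, 1.75]
m = 1.625, h(m) = -0.9434 (−); new bracket [1.625, 1.75]

-0.9434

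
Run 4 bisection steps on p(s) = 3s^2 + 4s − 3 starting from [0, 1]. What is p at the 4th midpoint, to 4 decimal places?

p(0.5) = -0.25 < 0, so the root lies in [0.5, 1]
p(0.75) = 1.6875 > 0, so the root lies in [0.5, 0.75]
p(0.625) = 0.671875 > 0, so the root lies in [0.5, 0.625]
p(0.5625) = 0.1992 > 0, so the root lies in [0.5, 0.5625]

0.1992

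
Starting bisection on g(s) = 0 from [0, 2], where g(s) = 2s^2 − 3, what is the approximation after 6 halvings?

1.21875

m = 1, g(m) = -1 (−); new bracket [1, 2]
m = 1.5, g(m) = 1.5 (+); new bracket [1, 1.5]
m = 1.25, g(m) = 0.125 (+); new bracket [1, 1.25]
m = 1.125, g(m) = -0.4688 (−); new bracket [1.125, 1.25]
m = 1.1875, g(m) = -0.1797 (−); new bracket [1.1875, 1.25]
m = 1.21875, g(m) = -0.0293 (−); new bracket [1.21875, 1.25]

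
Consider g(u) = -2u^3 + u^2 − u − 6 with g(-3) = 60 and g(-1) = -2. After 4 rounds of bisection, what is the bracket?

m = -2, g(m) = 16 (+); new bracket [-2, -1]
m = -1.5, g(m) = 4.5 (+); new bracket [-1.5, -1]
m = -1.25, g(m) = 0.71875 (+); new bracket [-1.25, -1]
m = -1.125, g(m) = -0.7617 (−); new bracket [-1.25, -1.125]

[-1.25, -1.125]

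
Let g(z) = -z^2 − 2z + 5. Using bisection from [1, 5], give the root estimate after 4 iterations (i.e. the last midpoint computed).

midpoint 3: g = -10 < 0 → [1, 3]
midpoint 2: g = -3 < 0 → [1, 2]
midpoint 1.5: g = -0.25 < 0 → [1, 1.5]
midpoint 1.25: g = 0.9375 > 0 → [1.25, 1.5]

1.25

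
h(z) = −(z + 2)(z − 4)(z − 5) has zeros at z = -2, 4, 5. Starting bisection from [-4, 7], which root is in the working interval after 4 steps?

midpoint 1.5: h = -30.625 < 0 → [-4, 1.5]
midpoint -1.25: h = -24.609375 < 0 → [-4, -1.25]
midpoint -2.625: h = 31.572266 > 0 → [-2.625, -1.25]
midpoint -1.9375: h = -2.5745 < 0 → [-2.625, -1.9375]

-2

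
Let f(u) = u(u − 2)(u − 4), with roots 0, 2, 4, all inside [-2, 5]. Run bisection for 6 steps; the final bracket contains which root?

0

midpoint 1.5: f = 1.875 > 0 → [-2, 1.5]
midpoint -0.25: f = -2.390625 < 0 → [-0.25, 1.5]
midpoint 0.625: f = 2.900391 > 0 → [-0.25, 0.625]
midpoint 0.1875: f = 1.2957 > 0 → [-0.25, 0.1875]
midpoint -0.03125: f = -0.2559 < 0 → [-0.03125, 0.1875]
midpoint 0.078125: f = 0.5889 > 0 → [-0.03125, 0.078125]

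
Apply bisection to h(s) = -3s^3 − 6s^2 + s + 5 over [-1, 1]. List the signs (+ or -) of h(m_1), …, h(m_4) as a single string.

m = 0, h(m) = 5 (+); new bracket [0, 1]
m = 0.5, h(m) = 3.625 (+); new bracket [0.5, 1]
m = 0.75, h(m) = 1.109375 (+); new bracket [0.75, 1]
m = 0.875, h(m) = -0.7285 (−); new bracket [0.75, 0.875]

+++-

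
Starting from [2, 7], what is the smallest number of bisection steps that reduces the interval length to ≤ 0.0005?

Width after n steps is 5/2^n. Need 2^n ≥ 5/0.0005 = 10000.
2^13 = 8192 < 10000 ≤ 2^14 = 16384, so n = 14.

14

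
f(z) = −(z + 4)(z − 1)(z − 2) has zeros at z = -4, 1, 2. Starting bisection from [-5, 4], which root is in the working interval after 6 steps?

-4

midpoint -0.5: f = -13.125 < 0 → [-5, -0.5]
midpoint -2.75: f = -22.265625 < 0 → [-5, -2.75]
midpoint -3.875: f = -3.580078 < 0 → [-5, -3.875]
midpoint -4.4375: f = 15.3142 > 0 → [-4.4375, -3.875]
midpoint -4.15625: f = 4.9599 > 0 → [-4.15625, -3.875]
midpoint -4.015625: f = 0.4714 > 0 → [-4.015625, -3.875]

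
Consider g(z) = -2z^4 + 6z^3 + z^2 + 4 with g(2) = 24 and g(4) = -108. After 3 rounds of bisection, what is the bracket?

[3, 3.25]

g(3) = 13 > 0, so the root lies in [3, 4]
g(3.5) = -26.625 < 0, so the root lies in [3, 3.5]
g(3.25) = -2.601562 < 0, so the root lies in [3, 3.25]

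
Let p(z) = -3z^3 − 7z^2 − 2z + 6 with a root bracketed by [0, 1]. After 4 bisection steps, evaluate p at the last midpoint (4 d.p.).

m = 0.5, p(m) = 2.875 (+); new bracket [0.5, 1]
m = 0.75, p(m) = -0.703125 (−); new bracket [0.5, 0.75]
m = 0.625, p(m) = 1.283203 (+); new bracket [0.625, 0.75]
m = 0.6875, p(m) = 0.3416 (+); new bracket [0.6875, 0.75]

0.3416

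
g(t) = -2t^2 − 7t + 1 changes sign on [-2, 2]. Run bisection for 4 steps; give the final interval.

midpoint 0: g = 1 > 0 → [0, 2]
midpoint 1: g = -8 < 0 → [0, 1]
midpoint 0.5: g = -3 < 0 → [0, 0.5]
midpoint 0.25: g = -0.875 < 0 → [0, 0.25]

[0, 0.25]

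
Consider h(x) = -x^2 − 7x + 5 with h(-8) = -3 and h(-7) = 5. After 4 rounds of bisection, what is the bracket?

m = -7.5, h(m) = 1.25 (+); new bracket [-8, -7.5]
m = -7.75, h(m) = -0.8125 (−); new bracket [-7.75, -7.5]
m = -7.625, h(m) = 0.234375 (+); new bracket [-7.75, -7.625]
m = -7.6875, h(m) = -0.2852 (−); new bracket [-7.6875, -7.625]

[-7.6875, -7.625]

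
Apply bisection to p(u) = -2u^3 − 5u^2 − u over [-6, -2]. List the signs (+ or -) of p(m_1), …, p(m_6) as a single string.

+++-++

u = -4 gives p = 52, positive; keep [-4, -2]
u = -3 gives p = 12, positive; keep [-3, -2]
u = -2.5 gives p = 2.5, positive; keep [-2.5, -2]
u = -2.25 gives p = -0.2812, negative; keep [-2.5, -2.25]
u = -2.375 gives p = 0.9648, positive; keep [-2.375, -2.25]
u = -2.3125 gives p = 0.3071, positive; keep [-2.3125, -2.25]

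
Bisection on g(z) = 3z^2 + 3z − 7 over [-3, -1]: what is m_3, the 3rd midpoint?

m = -2, g(m) = -1 (−); new bracket [-3, -2]
m = -2.5, g(m) = 4.25 (+); new bracket [-2.5, -2]
m = -2.25, g(m) = 1.4375 (+); new bracket [-2.25, -2]

-2.25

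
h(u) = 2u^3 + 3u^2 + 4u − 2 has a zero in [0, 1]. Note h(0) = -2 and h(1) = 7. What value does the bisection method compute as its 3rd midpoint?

m = 0.5, h(m) = 1 (+); new bracket [0, 0.5]
m = 0.25, h(m) = -0.78125 (−); new bracket [0.25, 0.5]
m = 0.375, h(m) = 0.027344 (+); new bracket [0.25, 0.375]

0.375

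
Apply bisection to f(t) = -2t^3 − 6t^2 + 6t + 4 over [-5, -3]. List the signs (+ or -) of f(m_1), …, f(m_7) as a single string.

midpoint -4: f = 12 > 0 → [-4, -3]
midpoint -3.5: f = -4.75 < 0 → [-4, -3.5]
midpoint -3.75: f = 2.59375 > 0 → [-3.75, -3.5]
midpoint -3.625: f = -1.3242 < 0 → [-3.75, -3.625]
midpoint -3.6875: f = 0.5718 > 0 → [-3.6875, -3.625]
midpoint -3.65625: f = -0.3918 < 0 → [-3.6875, -3.65625]
midpoint -3.671875: f = 0.0861 > 0 → [-3.671875, -3.65625]

+-+-+-+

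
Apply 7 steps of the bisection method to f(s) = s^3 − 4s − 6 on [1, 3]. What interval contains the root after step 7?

[2.515625, 2.53125]

s = 2 gives f = -6, negative; keep [2, 3]
s = 2.5 gives f = -0.375, negative; keep [2.5, 3]
s = 2.75 gives f = 3.796875, positive; keep [2.5, 2.75]
s = 2.625 gives f = 1.5879, positive; keep [2.5, 2.625]
s = 2.5625 gives f = 0.5764, positive; keep [2.5, 2.5625]
s = 2.53125 gives f = 0.0933, positive; keep [2.5, 2.53125]
s = 2.515625 gives f = -0.1427, negative; keep [2.515625, 2.53125]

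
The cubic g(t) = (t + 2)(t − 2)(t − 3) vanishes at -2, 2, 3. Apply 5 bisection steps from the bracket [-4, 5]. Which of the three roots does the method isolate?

midpoint 0.5: g = 9.375 > 0 → [-4, 0.5]
midpoint -1.75: g = 4.453125 > 0 → [-4, -1.75]
midpoint -2.875: g = -25.060547 < 0 → [-2.875, -1.75]
midpoint -2.3125: g = -7.1594 < 0 → [-2.3125, -1.75]
midpoint -2.03125: g = -0.6338 < 0 → [-2.03125, -1.75]

-2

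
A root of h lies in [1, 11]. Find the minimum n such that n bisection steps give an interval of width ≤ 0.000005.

Width after n steps is 10/2^n. Need 2^n ≥ 10/0.000005 = 2000000.
2^20 = 1048576 < 2000000 ≤ 2^21 = 2097152, so n = 21.

21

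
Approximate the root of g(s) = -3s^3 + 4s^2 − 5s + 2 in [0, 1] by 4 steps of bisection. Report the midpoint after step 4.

s = 0.5 gives g = 0.125, positive; keep [0.5, 1]
s = 0.75 gives g = -0.765625, negative; keep [0.5, 0.75]
s = 0.625 gives g = -0.294922, negative; keep [0.5, 0.625]
s = 0.5625 gives g = -0.0808, negative; keep [0.5, 0.5625]

0.5625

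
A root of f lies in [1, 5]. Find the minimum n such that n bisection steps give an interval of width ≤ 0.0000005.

Width after n steps is 4/2^n. Need 2^n ≥ 4/0.0000005 = 8000000.
2^22 = 4194304 < 8000000 ≤ 2^23 = 8388608, so n = 23.

23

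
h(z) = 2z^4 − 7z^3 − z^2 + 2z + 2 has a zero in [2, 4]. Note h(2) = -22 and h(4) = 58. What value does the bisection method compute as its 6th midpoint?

m = 3, h(m) = -28 (−); new bracket [3, 4]
m = 3.5, h(m) = -3.25 (−); new bracket [3.5, 4]
m = 3.75, h(m) = 21.804688 (+); new bracket [3.5, 3.75]
m = 3.625, h(m) = 8.0181 (+); new bracket [3.5, 3.625]
m = 3.5625, h(m) = 2.0852 (+); new bracket [3.5, 3.5625]
m = 3.53125, h(m) = -0.6551 (−); new bracket [3.53125, 3.5625]

3.53125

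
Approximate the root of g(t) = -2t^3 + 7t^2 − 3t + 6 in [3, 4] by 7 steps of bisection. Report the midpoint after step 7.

t = 3.5 gives g = -4.5, negative; keep [3, 3.5]
t = 3.25 gives g = 1.53125, positive; keep [3.25, 3.5]
t = 3.375 gives g = -1.277344, negative; keep [3.25, 3.375]
t = 3.3125 gives g = 0.1772, positive; keep [3.3125, 3.375]
t = 3.34375 gives g = -0.5373, negative; keep [3.3125, 3.34375]
t = 3.328125 gives g = -0.1769, negative; keep [3.3125, 3.328125]
t = 3.3203125 gives g = 0.001, positive; keep [3.3203125, 3.328125]

3.3203125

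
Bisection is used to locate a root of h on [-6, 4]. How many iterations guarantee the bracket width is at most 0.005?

Width after n steps is 10/2^n. Need 2^n ≥ 10/0.005 = 2000.
2^10 = 1024 < 2000 ≤ 2^11 = 2048, so n = 11.

11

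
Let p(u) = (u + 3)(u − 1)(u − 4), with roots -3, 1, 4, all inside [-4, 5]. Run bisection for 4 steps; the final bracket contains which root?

-3

p(0.5) = 6.125 > 0, so the root lies in [-4, 0.5]
p(-1.75) = 19.765625 > 0, so the root lies in [-4, -1.75]
p(-2.875) = 3.330078 > 0, so the root lies in [-4, -2.875]
p(-3.4375) = -14.4392 < 0, so the root lies in [-3.4375, -2.875]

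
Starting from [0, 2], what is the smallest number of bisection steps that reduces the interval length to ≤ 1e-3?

11

Width after n steps is 2/2^n. Need 2^n ≥ 2/1e-3 = 2000.
2^10 = 1024 < 2000 ≤ 2^11 = 2048, so n = 11.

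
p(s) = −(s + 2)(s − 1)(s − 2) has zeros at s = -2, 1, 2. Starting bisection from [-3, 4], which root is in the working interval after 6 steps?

midpoint 0.5: p = -1.875 < 0 → [-3, 0.5]
midpoint -1.25: p = -5.484375 < 0 → [-3, -1.25]
midpoint -2.125: p = 1.611328 > 0 → [-2.125, -1.25]
midpoint -1.6875: p = -3.0969 < 0 → [-2.125, -1.6875]
midpoint -1.90625: p = -1.0643 < 0 → [-2.125, -1.90625]
midpoint -2.015625: p = 0.1892 > 0 → [-2.015625, -1.90625]

-2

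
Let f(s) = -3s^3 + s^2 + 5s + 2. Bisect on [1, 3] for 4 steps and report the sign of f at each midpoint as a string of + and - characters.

-+--

m = 2, f(m) = -8 (−); new bracket [1, 2]
m = 1.5, f(m) = 1.625 (+); new bracket [1.5, 2]
m = 1.75, f(m) = -2.265625 (−); new bracket [1.5, 1.75]
m = 1.625, f(m) = -0.1074 (−); new bracket [1.5, 1.625]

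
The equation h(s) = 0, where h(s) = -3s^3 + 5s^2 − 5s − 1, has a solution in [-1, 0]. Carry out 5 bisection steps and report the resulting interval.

[-0.1875, -0.15625]

h(-0.5) = 3.125 > 0, so the root lies in [-0.5, 0]
h(-0.25) = 0.609375 > 0, so the root lies in [-0.25, 0]
h(-0.125) = -0.291016 < 0, so the root lies in [-0.25, -0.125]
h(-0.1875) = 0.1331 > 0, so the root lies in [-0.1875, -0.125]
h(-0.15625) = -0.0852 < 0, so the root lies in [-0.1875, -0.15625]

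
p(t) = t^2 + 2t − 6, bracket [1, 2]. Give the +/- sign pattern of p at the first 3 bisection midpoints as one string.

p(1.5) = -0.75 < 0, so the root lies in [1.5, 2]
p(1.75) = 0.5625 > 0, so the root lies in [1.5, 1.75]
p(1.625) = -0.109375 < 0, so the root lies in [1.625, 1.75]

-+-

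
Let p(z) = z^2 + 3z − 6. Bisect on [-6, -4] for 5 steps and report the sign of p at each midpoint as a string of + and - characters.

++-+-

m = -5, p(m) = 4 (+); new bracket [-5, -4]
m = -4.5, p(m) = 0.75 (+); new bracket [-4.5, -4]
m = -4.25, p(m) = -0.6875 (−); new bracket [-4.5, -4.25]
m = -4.375, p(m) = 0.0156 (+); new bracket [-4.375, -4.25]
m = -4.3125, p(m) = -0.3398 (−); new bracket [-4.375, -4.3125]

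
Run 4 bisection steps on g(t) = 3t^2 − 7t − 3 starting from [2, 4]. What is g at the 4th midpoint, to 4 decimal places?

-0.7031

t = 3 gives g = 3, positive; keep [2, 3]
t = 2.5 gives g = -1.75, negative; keep [2.5, 3]
t = 2.75 gives g = 0.4375, positive; keep [2.5, 2.75]
t = 2.625 gives g = -0.7031, negative; keep [2.625, 2.75]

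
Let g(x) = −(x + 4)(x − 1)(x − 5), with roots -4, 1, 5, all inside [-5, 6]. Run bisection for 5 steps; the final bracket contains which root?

m = 0.5, g(m) = -10.125 (−); new bracket [-5, 0.5]
m = -2.25, g(m) = -41.234375 (−); new bracket [-5, -2.25]
m = -3.625, g(m) = -14.958984 (−); new bracket [-5, -3.625]
m = -4.3125, g(m) = 15.4602 (+); new bracket [-4.3125, -3.625]
m = -3.96875, g(m) = -1.3926 (−); new bracket [-4.3125, -3.96875]

-4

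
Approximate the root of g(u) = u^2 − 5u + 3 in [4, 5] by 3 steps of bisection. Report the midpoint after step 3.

4.375

midpoint 4.5: g = 0.75 > 0 → [4, 4.5]
midpoint 4.25: g = -0.1875 < 0 → [4.25, 4.5]
midpoint 4.375: g = 0.265625 > 0 → [4.25, 4.375]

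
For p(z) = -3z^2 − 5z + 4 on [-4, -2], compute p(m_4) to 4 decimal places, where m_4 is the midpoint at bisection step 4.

-1.0469

z = -3 gives p = -8, negative; keep [-3, -2]
z = -2.5 gives p = -2.25, negative; keep [-2.5, -2]
z = -2.25 gives p = 0.0625, positive; keep [-2.5, -2.25]
z = -2.375 gives p = -1.0469, negative; keep [-2.375, -2.25]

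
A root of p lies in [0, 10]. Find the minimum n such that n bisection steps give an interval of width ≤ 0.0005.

Width after n steps is 10/2^n. Need 2^n ≥ 10/0.0005 = 20000.
2^14 = 16384 < 20000 ≤ 2^15 = 32768, so n = 15.

15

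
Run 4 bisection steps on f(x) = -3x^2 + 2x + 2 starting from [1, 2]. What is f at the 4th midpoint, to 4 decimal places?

x = 1.5 gives f = -1.75, negative; keep [1, 1.5]
x = 1.25 gives f = -0.1875, negative; keep [1, 1.25]
x = 1.125 gives f = 0.453125, positive; keep [1.125, 1.25]
x = 1.1875 gives f = 0.1445, positive; keep [1.1875, 1.25]

0.1445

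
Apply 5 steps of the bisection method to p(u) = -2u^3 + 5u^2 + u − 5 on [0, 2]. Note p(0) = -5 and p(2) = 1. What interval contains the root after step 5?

p(1) = -1 < 0, so the root lies in [1, 2]
p(1.5) = 1 > 0, so the root lies in [1, 1.5]
p(1.25) = 0.15625 > 0, so the root lies in [1, 1.25]
p(1.125) = -0.3945 < 0, so the root lies in [1.125, 1.25]
p(1.1875) = -0.1108 < 0, so the root lies in [1.1875, 1.25]

[1.1875, 1.25]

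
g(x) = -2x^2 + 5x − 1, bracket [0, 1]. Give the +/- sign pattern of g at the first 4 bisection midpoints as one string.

++--

m = 0.5, g(m) = 1 (+); new bracket [0, 0.5]
m = 0.25, g(m) = 0.125 (+); new bracket [0, 0.25]
m = 0.125, g(m) = -0.40625 (−); new bracket [0.125, 0.25]
m = 0.1875, g(m) = -0.1328 (−); new bracket [0.1875, 0.25]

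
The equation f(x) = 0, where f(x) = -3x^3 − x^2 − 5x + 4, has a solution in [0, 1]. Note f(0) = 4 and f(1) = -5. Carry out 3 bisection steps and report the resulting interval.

[0.5, 0.625]

f(0.5) = 0.875 > 0, so the root lies in [0.5, 1]
f(0.75) = -1.578125 < 0, so the root lies in [0.5, 0.75]
f(0.625) = -0.248047 < 0, so the root lies in [0.5, 0.625]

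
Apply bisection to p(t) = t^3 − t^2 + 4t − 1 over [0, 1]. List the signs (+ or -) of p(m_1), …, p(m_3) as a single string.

+-+

t = 0.5 gives p = 0.875, positive; keep [0, 0.5]
t = 0.25 gives p = -0.046875, negative; keep [0.25, 0.5]
t = 0.375 gives p = 0.412109, positive; keep [0.25, 0.375]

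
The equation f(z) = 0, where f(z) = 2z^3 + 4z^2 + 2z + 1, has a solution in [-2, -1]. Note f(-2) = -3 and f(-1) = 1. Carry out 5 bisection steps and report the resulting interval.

z = -1.5 gives f = 0.25, positive; keep [-2, -1.5]
z = -1.75 gives f = -0.96875, negative; keep [-1.75, -1.5]
z = -1.625 gives f = -0.269531, negative; keep [-1.625, -1.5]
z = -1.5625 gives f = 0.0112, positive; keep [-1.625, -1.5625]
z = -1.59375 gives f = -0.1237, negative; keep [-1.59375, -1.5625]

[-1.59375, -1.5625]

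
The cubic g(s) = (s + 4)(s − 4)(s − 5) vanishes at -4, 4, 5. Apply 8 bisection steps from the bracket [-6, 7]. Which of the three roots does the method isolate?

-4

midpoint 0.5: g = 70.875 > 0 → [-6, 0.5]
midpoint -2.75: g = 65.390625 > 0 → [-6, -2.75]
midpoint -4.375: g = -29.443359 < 0 → [-4.375, -2.75]
midpoint -3.5625: g = 28.3298 > 0 → [-4.375, -3.5625]
midpoint -3.96875: g = 2.2334 > 0 → [-4.375, -3.96875]
midpoint -4.171875: g = -12.8823 < 0 → [-4.171875, -3.96875]
midpoint -4.0703125: g = -5.1469 < 0 → [-4.0703125, -3.96875]
midpoint -4.01953125: g = -1.4127 < 0 → [-4.01953125, -3.96875]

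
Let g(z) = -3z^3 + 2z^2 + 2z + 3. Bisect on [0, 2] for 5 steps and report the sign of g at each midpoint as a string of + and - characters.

++---

g(1) = 4 > 0, so the root lies in [1, 2]
g(1.5) = 0.375 > 0, so the root lies in [1.5, 2]
g(1.75) = -3.453125 < 0, so the root lies in [1.5, 1.75]
g(1.625) = -1.3418 < 0, so the root lies in [1.5, 1.625]
g(1.5625) = -0.4363 < 0, so the root lies in [1.5, 1.5625]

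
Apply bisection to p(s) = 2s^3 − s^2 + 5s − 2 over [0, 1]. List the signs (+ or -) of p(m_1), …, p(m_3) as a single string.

p(0.5) = 0.5 > 0, so the root lies in [0, 0.5]
p(0.25) = -0.78125 < 0, so the root lies in [0.25, 0.5]
p(0.375) = -0.160156 < 0, so the root lies in [0.375, 0.5]

+--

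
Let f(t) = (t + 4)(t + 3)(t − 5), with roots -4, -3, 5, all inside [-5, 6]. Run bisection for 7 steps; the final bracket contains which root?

f(0.5) = -70.875 < 0, so the root lies in [0.5, 6]
f(3.25) = -79.296875 < 0, so the root lies in [3.25, 6]
f(4.625) = -24.662109 < 0, so the root lies in [4.625, 6]
f(5.3125) = 24.1907 > 0, so the root lies in [4.625, 5.3125]
f(4.96875) = -2.2334 < 0, so the root lies in [4.96875, 5.3125]
f(5.140625) = 10.464 > 0, so the root lies in [4.96875, 5.140625]
f(5.0546875) = 3.9885 > 0, so the root lies in [4.96875, 5.0546875]

5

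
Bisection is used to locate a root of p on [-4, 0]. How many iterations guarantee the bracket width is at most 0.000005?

20

Width after n steps is 4/2^n. Need 2^n ≥ 4/0.000005 = 800000.
2^19 = 524288 < 800000 ≤ 2^20 = 1048576, so n = 20.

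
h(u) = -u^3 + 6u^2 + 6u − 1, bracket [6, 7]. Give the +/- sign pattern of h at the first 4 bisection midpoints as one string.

++-+

midpoint 6.5: h = 16.875 > 0 → [6.5, 7]
midpoint 6.75: h = 5.328125 > 0 → [6.75, 7]
midpoint 6.875: h = -1.107422 < 0 → [6.75, 6.875]
midpoint 6.8125: h = 2.1667 > 0 → [6.8125, 6.875]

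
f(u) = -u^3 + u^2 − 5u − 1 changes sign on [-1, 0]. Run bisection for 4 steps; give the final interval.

m = -0.5, f(m) = 1.875 (+); new bracket [-0.5, 0]
m = -0.25, f(m) = 0.328125 (+); new bracket [-0.25, 0]
m = -0.125, f(m) = -0.357422 (−); new bracket [-0.25, -0.125]
m = -0.1875, f(m) = -0.0208 (−); new bracket [-0.25, -0.1875]

[-0.25, -0.1875]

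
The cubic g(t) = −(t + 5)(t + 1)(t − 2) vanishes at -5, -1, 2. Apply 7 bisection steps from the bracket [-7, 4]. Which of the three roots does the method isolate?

-5

m = -1.5, g(m) = -6.125 (−); new bracket [-7, -1.5]
m = -4.25, g(m) = -15.234375 (−); new bracket [-7, -4.25]
m = -5.625, g(m) = 22.041016 (+); new bracket [-5.625, -4.25]
m = -4.9375, g(m) = -1.7073 (−); new bracket [-5.625, -4.9375]
m = -5.28125, g(m) = 8.7674 (+); new bracket [-5.28125, -4.9375]
m = -5.109375, g(m) = 3.1954 (+); new bracket [-5.109375, -4.9375]
m = -5.0234375, g(m) = 0.6623 (+); new bracket [-5.0234375, -4.9375]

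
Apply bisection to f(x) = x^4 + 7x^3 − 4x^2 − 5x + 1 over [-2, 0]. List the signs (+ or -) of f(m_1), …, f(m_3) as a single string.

f(-1) = -4 < 0, so the root lies in [-1, 0]
f(-0.5) = 1.6875 > 0, so the root lies in [-1, -0.5]
f(-0.75) = -0.136719 < 0, so the root lies in [-0.75, -0.5]

-+-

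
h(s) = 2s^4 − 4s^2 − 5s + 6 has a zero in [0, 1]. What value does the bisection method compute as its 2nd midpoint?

0.75

m = 0.5, h(m) = 2.625 (+); new bracket [0.5, 1]
m = 0.75, h(m) = 0.632812 (+); new bracket [0.75, 1]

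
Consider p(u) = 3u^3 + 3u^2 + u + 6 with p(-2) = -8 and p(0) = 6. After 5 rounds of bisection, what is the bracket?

[-1.625, -1.5625]

m = -1, p(m) = 5 (+); new bracket [-2, -1]
m = -1.5, p(m) = 1.125 (+); new bracket [-2, -1.5]
m = -1.75, p(m) = -2.640625 (−); new bracket [-1.75, -1.5]
m = -1.625, p(m) = -0.5762 (−); new bracket [-1.625, -1.5]
m = -1.5625, p(m) = 0.3176 (+); new bracket [-1.625, -1.5625]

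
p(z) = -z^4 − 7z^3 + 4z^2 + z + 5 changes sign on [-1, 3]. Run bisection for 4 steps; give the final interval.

[1, 1.25]

midpoint 1: p = 2 > 0 → [1, 3]
midpoint 2: p = -49 < 0 → [1, 2]
midpoint 1.5: p = -13.1875 < 0 → [1, 1.5]
midpoint 1.25: p = -3.6133 < 0 → [1, 1.25]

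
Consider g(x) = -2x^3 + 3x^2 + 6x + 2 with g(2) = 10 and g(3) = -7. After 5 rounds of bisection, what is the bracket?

x = 2.5 gives g = 4.5, positive; keep [2.5, 3]
x = 2.75 gives g = -0.40625, negative; keep [2.5, 2.75]
x = 2.625 gives g = 2.246094, positive; keep [2.625, 2.75]
x = 2.6875 gives g = 0.9712, positive; keep [2.6875, 2.75]
x = 2.71875 gives g = 0.2955, positive; keep [2.71875, 2.75]

[2.71875, 2.75]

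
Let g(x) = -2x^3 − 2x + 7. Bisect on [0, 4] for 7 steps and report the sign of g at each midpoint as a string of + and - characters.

-+-+--+

m = 2, g(m) = -13 (−); new bracket [0, 2]
m = 1, g(m) = 3 (+); new bracket [1, 2]
m = 1.5, g(m) = -2.75 (−); new bracket [1, 1.5]
m = 1.25, g(m) = 0.5938 (+); new bracket [1.25, 1.5]
m = 1.375, g(m) = -0.9492 (−); new bracket [1.25, 1.375]
m = 1.3125, g(m) = -0.147 (−); new bracket [1.25, 1.3125]
m = 1.28125, g(m) = 0.2309 (+); new bracket [1.28125, 1.3125]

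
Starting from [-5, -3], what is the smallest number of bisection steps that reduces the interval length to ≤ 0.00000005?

26

Width after n steps is 2/2^n. Need 2^n ≥ 2/0.00000005 = 40000000.
2^25 = 33554432 < 40000000 ≤ 2^26 = 67108864, so n = 26.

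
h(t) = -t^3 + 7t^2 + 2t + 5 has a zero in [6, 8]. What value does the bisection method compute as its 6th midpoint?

7.34375

midpoint 7: h = 19 > 0 → [7, 8]
midpoint 7.5: h = -8.125 < 0 → [7, 7.5]
midpoint 7.25: h = 6.359375 > 0 → [7.25, 7.5]
midpoint 7.375: h = -0.6465 < 0 → [7.25, 7.375]
midpoint 7.3125: h = 2.9148 > 0 → [7.3125, 7.375]
midpoint 7.34375: h = 1.1488 > 0 → [7.34375, 7.375]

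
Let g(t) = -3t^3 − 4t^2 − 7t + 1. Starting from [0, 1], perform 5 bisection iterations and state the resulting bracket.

[0.125, 0.15625]

m = 0.5, g(m) = -3.875 (−); new bracket [0, 0.5]
m = 0.25, g(m) = -1.046875 (−); new bracket [0, 0.25]
m = 0.125, g(m) = 0.056641 (+); new bracket [0.125, 0.25]
m = 0.1875, g(m) = -0.4729 (−); new bracket [0.125, 0.1875]
m = 0.15625, g(m) = -0.2029 (−); new bracket [0.125, 0.15625]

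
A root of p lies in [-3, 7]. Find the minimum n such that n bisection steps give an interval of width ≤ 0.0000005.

Width after n steps is 10/2^n. Need 2^n ≥ 10/0.0000005 = 20000000.
2^24 = 16777216 < 20000000 ≤ 2^25 = 33554432, so n = 25.

25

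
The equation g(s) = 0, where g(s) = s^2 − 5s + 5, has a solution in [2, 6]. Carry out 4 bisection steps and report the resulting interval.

s = 4 gives g = 1, positive; keep [2, 4]
s = 3 gives g = -1, negative; keep [3, 4]
s = 3.5 gives g = -0.25, negative; keep [3.5, 4]
s = 3.75 gives g = 0.3125, positive; keep [3.5, 3.75]

[3.5, 3.75]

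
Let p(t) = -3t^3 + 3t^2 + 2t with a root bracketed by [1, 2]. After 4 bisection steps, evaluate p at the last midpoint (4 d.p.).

0.1628

p(1.5) = -0.375 < 0, so the root lies in [1, 1.5]
p(1.25) = 1.328125 > 0, so the root lies in [1.25, 1.5]
p(1.375) = 0.623047 > 0, so the root lies in [1.375, 1.5]
p(1.4375) = 0.1628 > 0, so the root lies in [1.4375, 1.5]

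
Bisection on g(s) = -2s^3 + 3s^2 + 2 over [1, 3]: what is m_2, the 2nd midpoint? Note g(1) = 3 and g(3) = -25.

g(2) = -2 < 0, so the root lies in [1, 2]
g(1.5) = 2 > 0, so the root lies in [1.5, 2]

1.5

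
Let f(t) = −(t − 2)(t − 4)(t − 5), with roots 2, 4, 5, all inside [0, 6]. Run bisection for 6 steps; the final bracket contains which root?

2

midpoint 3: f = -2 < 0 → [0, 3]
midpoint 1.5: f = 4.375 > 0 → [1.5, 3]
midpoint 2.25: f = -1.203125 < 0 → [1.5, 2.25]
midpoint 1.875: f = 0.8301 > 0 → [1.875, 2.25]
midpoint 2.0625: f = -0.3557 < 0 → [1.875, 2.0625]
midpoint 1.96875: f = 0.1924 > 0 → [1.96875, 2.0625]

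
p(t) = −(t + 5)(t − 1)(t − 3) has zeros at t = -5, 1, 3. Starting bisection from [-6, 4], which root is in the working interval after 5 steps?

-5

t = -1 gives p = -32, negative; keep [-6, -1]
t = -3.5 gives p = -43.875, negative; keep [-6, -3.5]
t = -4.75 gives p = -11.140625, negative; keep [-6, -4.75]
t = -5.375 gives p = 20.0215, positive; keep [-5.375, -4.75]
t = -5.0625 gives p = 3.0549, positive; keep [-5.0625, -4.75]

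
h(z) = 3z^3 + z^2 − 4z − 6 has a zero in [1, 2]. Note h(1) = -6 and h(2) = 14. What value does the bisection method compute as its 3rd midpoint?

m = 1.5, h(m) = 0.375 (+); new bracket [1, 1.5]
m = 1.25, h(m) = -3.578125 (−); new bracket [1.25, 1.5]
m = 1.375, h(m) = -1.810547 (−); new bracket [1.375, 1.5]

1.375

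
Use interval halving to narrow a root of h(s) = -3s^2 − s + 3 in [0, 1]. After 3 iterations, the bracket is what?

midpoint 0.5: h = 1.75 > 0 → [0.5, 1]
midpoint 0.75: h = 0.5625 > 0 → [0.75, 1]
midpoint 0.875: h = -0.171875 < 0 → [0.75, 0.875]

[0.75, 0.875]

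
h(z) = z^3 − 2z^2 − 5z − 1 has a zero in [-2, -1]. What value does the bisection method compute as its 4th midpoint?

-1.3125

midpoint -1.5: h = -1.375 < 0 → [-1.5, -1]
midpoint -1.25: h = 0.171875 > 0 → [-1.5, -1.25]
midpoint -1.375: h = -0.505859 < 0 → [-1.375, -1.25]
midpoint -1.3125: h = -0.1438 < 0 → [-1.3125, -1.25]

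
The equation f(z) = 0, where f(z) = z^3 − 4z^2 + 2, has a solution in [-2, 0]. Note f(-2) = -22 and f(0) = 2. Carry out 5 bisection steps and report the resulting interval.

z = -1 gives f = -3, negative; keep [-1, 0]
z = -0.5 gives f = 0.875, positive; keep [-1, -0.5]
z = -0.75 gives f = -0.671875, negative; keep [-0.75, -0.5]
z = -0.625 gives f = 0.1934, positive; keep [-0.75, -0.625]
z = -0.6875 gives f = -0.2156, negative; keep [-0.6875, -0.625]

[-0.6875, -0.625]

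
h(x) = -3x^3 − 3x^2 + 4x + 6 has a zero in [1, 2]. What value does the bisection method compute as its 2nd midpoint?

1.25

midpoint 1.5: h = -4.875 < 0 → [1, 1.5]
midpoint 1.25: h = 0.453125 > 0 → [1.25, 1.5]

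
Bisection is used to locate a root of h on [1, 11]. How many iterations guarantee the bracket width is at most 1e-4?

Width after n steps is 10/2^n. Need 2^n ≥ 10/1e-4 = 100000.
2^16 = 65536 < 100000 ≤ 2^17 = 131072, so n = 17.

17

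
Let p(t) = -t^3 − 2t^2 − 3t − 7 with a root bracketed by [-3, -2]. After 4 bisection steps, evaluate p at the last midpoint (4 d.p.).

0.4597

p(-2.5) = 3.625 > 0, so the root lies in [-2.5, -2]
p(-2.25) = 1.015625 > 0, so the root lies in [-2.25, -2]
p(-2.125) = -0.060547 < 0, so the root lies in [-2.25, -2.125]
p(-2.1875) = 0.4597 > 0, so the root lies in [-2.1875, -2.125]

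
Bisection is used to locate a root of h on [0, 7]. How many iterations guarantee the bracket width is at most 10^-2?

Width after n steps is 7/2^n. Need 2^n ≥ 7/10^-2 = 700.
2^9 = 512 < 700 ≤ 2^10 = 1024, so n = 10.

10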